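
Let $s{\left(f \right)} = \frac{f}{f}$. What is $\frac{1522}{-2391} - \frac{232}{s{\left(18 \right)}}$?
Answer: $- \frac{556234}{2391} \approx -232.64$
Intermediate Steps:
$s{\left(f \right)} = 1$
$\frac{1522}{-2391} - \frac{232}{s{\left(18 \right)}} = \frac{1522}{-2391} - \frac{232}{1} = 1522 \left(- \frac{1}{2391}\right) - 232 = - \frac{1522}{2391} - 232 = - \frac{556234}{2391}$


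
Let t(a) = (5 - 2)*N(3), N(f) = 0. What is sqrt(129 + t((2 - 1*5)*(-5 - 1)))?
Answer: sqrt(129) ≈ 11.358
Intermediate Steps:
t(a) = 0 (t(a) = (5 - 2)*0 = 3*0 = 0)
sqrt(129 + t((2 - 1*5)*(-5 - 1))) = sqrt(129 + 0) = sqrt(129)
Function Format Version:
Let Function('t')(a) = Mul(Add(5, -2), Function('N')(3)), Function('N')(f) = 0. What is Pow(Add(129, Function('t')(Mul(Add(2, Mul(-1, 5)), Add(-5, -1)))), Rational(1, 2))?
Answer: Pow(129, Rational(1, 2)) ≈ 11.358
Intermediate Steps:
Function('t')(a) = 0 (Function('t')(a) = Mul(Add(5, -2), 0) = Mul(3, 0) = 0)
Pow(Add(129, Function('t')(Mul(Add(2, Mul(-1, 5)), Add(-5, -1)))), Rational(1, 2)) = Pow(Add(129, 0), Rational(1, 2)) = Pow(129, Rational(1, 2))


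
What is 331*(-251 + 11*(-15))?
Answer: -137696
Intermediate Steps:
331*(-251 + 11*(-15)) = 331*(-251 - 165) = 331*(-416) = -137696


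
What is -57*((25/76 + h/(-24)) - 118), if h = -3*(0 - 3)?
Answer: 53829/8 ≈ 6728.6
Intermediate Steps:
h = 9 (h = -3*(-3) = 9)
-57*((25/76 + h/(-24)) - 118) = -57*((25/76 + 9/(-24)) - 118) = -57*((25*(1/76) + 9*(-1/24)) - 118) = -57*((25/76 - 3/8) - 118) = -57*(-7/152 - 118) = -57*(-17943/152) = 53829/8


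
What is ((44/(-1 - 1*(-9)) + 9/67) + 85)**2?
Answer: 147501025/17956 ≈ 8214.6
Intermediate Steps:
((44/(-1 - 1*(-9)) + 9/67) + 85)**2 = ((44/(-1 + 9) + 9*(1/67)) + 85)**2 = ((44/8 + 9/67) + 85)**2 = ((44*(1/8) + 9/67) + 85)**2 = ((11/2 + 9/67) + 85)**2 = (755/134 + 85)**2 = (12145/134)**2 = 147501025/17956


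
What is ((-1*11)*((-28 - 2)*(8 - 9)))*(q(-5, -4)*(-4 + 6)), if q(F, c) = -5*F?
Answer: -16500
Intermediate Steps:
((-1*11)*((-28 - 2)*(8 - 9)))*(q(-5, -4)*(-4 + 6)) = ((-1*11)*((-28 - 2)*(8 - 9)))*((-5*(-5))*(-4 + 6)) = (-(-330)*(-1))*(25*2) = -11*30*50 = -330*50 = -16500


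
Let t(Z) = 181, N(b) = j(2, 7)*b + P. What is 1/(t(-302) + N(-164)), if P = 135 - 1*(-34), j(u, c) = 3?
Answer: -1/142 ≈ -0.0070423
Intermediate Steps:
P = 169 (P = 135 + 34 = 169)
N(b) = 169 + 3*b (N(b) = 3*b + 169 = 169 + 3*b)
1/(t(-302) + N(-164)) = 1/(181 + (169 + 3*(-164))) = 1/(181 + (169 - 492)) = 1/(181 - 323) = 1/(-142) = -1/142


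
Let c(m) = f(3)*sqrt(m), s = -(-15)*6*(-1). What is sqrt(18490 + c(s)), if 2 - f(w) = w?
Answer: sqrt(18490 - 3*I*sqrt(10)) ≈ 135.98 - 0.0349*I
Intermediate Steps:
f(w) = 2 - w
s = -90 (s = -3*(-30)*(-1) = 90*(-1) = -90)
c(m) = -sqrt(m) (c(m) = (2 - 1*3)*sqrt(m) = (2 - 3)*sqrt(m) = -sqrt(m))
sqrt(18490 + c(s)) = sqrt(18490 - sqrt(-90)) = sqrt(18490 - 3*I*sqrt(10))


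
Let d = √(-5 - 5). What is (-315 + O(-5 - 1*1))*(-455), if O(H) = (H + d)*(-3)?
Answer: 135135 + 1365*I*√10 ≈ 1.3514e+5 + 4316.5*I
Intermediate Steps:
d = I*√10 (d = √(-10) = I*√10 ≈ 3.1623*I)
O(H) = -3*H - 3*I*√10 (O(H) = (H + I*√10)*(-3) = -3*H - 3*I*√10)
(-315 + O(-5 - 1*1))*(-455) = (-315 + (-3*(-5 - 1*1) - 3*I*√10))*(-455) = (-315 + (-3*(-5 - 1) - 3*I*√10))*(-455) = (-315 + (-3*(-6) - 3*I*√10))*(-455) = (-315 + (18 - 3*I*√10))*(-455) = (-297 - 3*I*√10)*(-455) = 135135 + 1365*I*√10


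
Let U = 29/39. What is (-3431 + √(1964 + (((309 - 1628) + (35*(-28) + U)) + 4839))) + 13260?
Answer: 9829 + √6851715/39 ≈ 9896.1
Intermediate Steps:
U = 29/39 (U = 29*(1/39) = 29/39 ≈ 0.74359)
(-3431 + √(1964 + (((309 - 1628) + (35*(-28) + U)) + 4839))) + 13260 = (-3431 + √(1964 + (((309 - 1628) + (35*(-28) + 29/39)) + 4839))) + 13260 = (-3431 + √(1964 + ((-1319 + (-980 + 29/39)) + 4839))) + 13260 = (-3431 + √(1964 + ((-1319 - 38191/39) + 4839))) + 13260 = (-3431 + √(1964 + (-89632/39 + 4839))) + 13260 = (-3431 + √(1964 + 99089/39)) + 13260 = (-3431 + √(175685/39)) + 13260 = (-3431 + √6851715/39) + 13260 = 9829 + √6851715/39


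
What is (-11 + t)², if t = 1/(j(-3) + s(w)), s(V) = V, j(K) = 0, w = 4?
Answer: 1849/16 ≈ 115.56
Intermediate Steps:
t = ¼ (t = 1/(0 + 4) = 1/4 = ¼ ≈ 0.25000)
(-11 + t)² = (-11 + ¼)² = (-43/4)² = 1849/16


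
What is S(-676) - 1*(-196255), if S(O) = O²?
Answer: 653231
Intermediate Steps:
S(-676) - 1*(-196255) = (-676)² - 1*(-196255) = 456976 + 196255 = 653231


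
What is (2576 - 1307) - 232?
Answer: 1037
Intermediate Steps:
(2576 - 1307) - 232 = 1269 - 232 = 1037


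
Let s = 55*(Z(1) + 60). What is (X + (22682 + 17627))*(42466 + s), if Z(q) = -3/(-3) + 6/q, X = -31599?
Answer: 401975210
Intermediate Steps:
Z(q) = 1 + 6/q (Z(q) = -3*(-⅓) + 6/q = 1 + 6/q)
s = 3685 (s = 55*((6 + 1)/1 + 60) = 55*(1*7 + 60) = 55*(7 + 60) = 55*67 = 3685)
(X + (22682 + 17627))*(42466 + s) = (-31599 + (22682 + 17627))*(42466 + 3685) = (-31599 + 40309)*46151 = 8710*46151 = 401975210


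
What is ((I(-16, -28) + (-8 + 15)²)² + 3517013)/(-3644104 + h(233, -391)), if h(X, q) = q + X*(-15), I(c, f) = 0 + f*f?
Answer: -2105451/1823995 ≈ -1.1543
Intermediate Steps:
I(c, f) = f² (I(c, f) = 0 + f² = f²)
h(X, q) = q - 15*X
((I(-16, -28) + (-8 + 15)²)² + 3517013)/(-3644104 + h(233, -391)) = (((-28)² + (-8 + 15)²)² + 3517013)/(-3644104 + (-391 - 15*233)) = ((784 + 7²)² + 3517013)/(-3644104 + (-391 - 3495)) = ((784 + 49)² + 3517013)/(-3644104 - 3886) = (833² + 3517013)/(-3647990) = (693889 + 3517013)*(-1/3647990) = 4210902*(-1/3647990) = -2105451/1823995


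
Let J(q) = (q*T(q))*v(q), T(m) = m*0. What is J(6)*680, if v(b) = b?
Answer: 0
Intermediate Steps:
T(m) = 0
J(q) = 0 (J(q) = (q*0)*q = 0*q = 0)
J(6)*680 = 0*680 = 0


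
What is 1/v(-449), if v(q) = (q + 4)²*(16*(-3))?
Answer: -1/9505200 ≈ -1.0521e-7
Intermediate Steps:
v(q) = -48*(4 + q)² (v(q) = (4 + q)²*(-48) = -48*(4 + q)²)
1/v(-449) = 1/(-48*(4 - 449)²) = 1/(-48*(-445)²) = 1/(-48*198025) = 1/(-9505200) = -1/9505200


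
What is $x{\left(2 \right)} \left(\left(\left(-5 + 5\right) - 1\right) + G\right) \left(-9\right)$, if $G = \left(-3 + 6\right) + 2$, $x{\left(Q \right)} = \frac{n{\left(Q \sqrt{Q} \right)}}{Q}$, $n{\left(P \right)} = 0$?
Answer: $0$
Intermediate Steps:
$x{\left(Q \right)} = 0$ ($x{\left(Q \right)} = \frac{0}{Q} = 0$)
$G = 5$ ($G = 3 + 2 = 5$)
$x{\left(2 \right)} \left(\left(\left(-5 + 5\right) - 1\right) + G\right) \left(-9\right) = 0 \left(\left(\left(-5 + 5\right) - 1\right) + 5\right) \left(-9\right) = 0 \left(\left(0 - 1\right) + 5\right) \left(-9\right) = 0 \left(-1 + 5\right) \left(-9\right) = 0 \cdot 4 \left(-9\right) = 0 \left(-36\right) = 0$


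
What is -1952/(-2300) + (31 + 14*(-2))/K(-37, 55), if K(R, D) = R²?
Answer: 669797/787175 ≈ 0.85089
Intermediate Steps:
-1952/(-2300) + (31 + 14*(-2))/K(-37, 55) = -1952/(-2300) + (31 + 14*(-2))/((-37)²) = -1952*(-1/2300) + (31 - 28)/1369 = 488/575 + 3*(1/1369) = 488/575 + 3/1369 = 669797/787175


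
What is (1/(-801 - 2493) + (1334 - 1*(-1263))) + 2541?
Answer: 16924571/3294 ≈ 5138.0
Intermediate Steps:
(1/(-801 - 2493) + (1334 - 1*(-1263))) + 2541 = (1/(-3294) + (1334 + 1263)) + 2541 = (-1/3294 + 2597) + 2541 = 8554517/3294 + 2541 = 16924571/3294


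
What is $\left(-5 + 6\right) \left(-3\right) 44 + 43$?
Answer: $-89$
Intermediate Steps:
$\left(-5 + 6\right) \left(-3\right) 44 + 43 = 1 \left(-3\right) 44 + 43 = \left(-3\right) 44 + 43 = -132 + 43 = -89$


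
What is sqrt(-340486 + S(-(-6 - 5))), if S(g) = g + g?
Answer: 4*I*sqrt(21279) ≈ 583.49*I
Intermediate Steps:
S(g) = 2*g
sqrt(-340486 + S(-(-6 - 5))) = sqrt(-340486 + 2*(-(-6 - 5))) = sqrt(-340486 + 2*(-1*(-11))) = sqrt(-340486 + 2*11) = sqrt(-340486 + 22) = sqrt(-340464) = 4*I*sqrt(21279)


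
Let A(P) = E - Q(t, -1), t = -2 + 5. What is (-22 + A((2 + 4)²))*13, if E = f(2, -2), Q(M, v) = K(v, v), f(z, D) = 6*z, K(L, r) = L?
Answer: -117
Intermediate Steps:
t = 3
Q(M, v) = v
E = 12 (E = 6*2 = 12)
A(P) = 13 (A(P) = 12 - 1*(-1) = 12 + 1 = 13)
(-22 + A((2 + 4)²))*13 = (-22 + 13)*13 = -9*13 = -117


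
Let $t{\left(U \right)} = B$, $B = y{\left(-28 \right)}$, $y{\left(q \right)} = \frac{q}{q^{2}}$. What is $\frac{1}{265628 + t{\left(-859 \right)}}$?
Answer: $\frac{28}{7437583} \approx 3.7647 \cdot 10^{-6}$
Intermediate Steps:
$y{\left(q \right)} = \frac{1}{q}$ ($y{\left(q \right)} = \frac{q}{q^{2}} = \frac{1}{q}$)
$B = - \frac{1}{28}$ ($B = \frac{1}{-28} = - \frac{1}{28} \approx -0.035714$)
$t{\left(U \right)} = - \frac{1}{28}$
$\frac{1}{265628 + t{\left(-859 \right)}} = \frac{1}{265628 - \frac{1}{28}} = \frac{1}{\frac{7437583}{28}} = \frac{28}{7437583}$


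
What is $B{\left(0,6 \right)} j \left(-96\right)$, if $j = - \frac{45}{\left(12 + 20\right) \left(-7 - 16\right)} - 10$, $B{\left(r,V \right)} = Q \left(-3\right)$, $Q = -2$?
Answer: $\frac{131670}{23} \approx 5724.8$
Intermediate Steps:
$B{\left(r,V \right)} = 6$ ($B{\left(r,V \right)} = \left(-2\right) \left(-3\right) = 6$)
$j = - \frac{7315}{736}$ ($j = - \frac{45}{32 \left(-23\right)} - 10 = - \frac{45}{-736} - 10 = \left(-45\right) \left(- \frac{1}{736}\right) - 10 = \frac{45}{736} - 10 = - \frac{7315}{736} \approx -9.9389$)
$B{\left(0,6 \right)} j \left(-96\right) = 6 \left(- \frac{7315}{736}\right) \left(-96\right) = \left(- \frac{21945}{368}\right) \left(-96\right) = \frac{131670}{23}$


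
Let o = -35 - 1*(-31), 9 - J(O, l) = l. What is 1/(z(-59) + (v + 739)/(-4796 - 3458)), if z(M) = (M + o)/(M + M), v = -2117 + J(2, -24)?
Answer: 243493/169678 ≈ 1.4350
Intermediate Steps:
J(O, l) = 9 - l
o = -4 (o = -35 + 31 = -4)
v = -2084 (v = -2117 + (9 - 1*(-24)) = -2117 + (9 + 24) = -2117 + 33 = -2084)
z(M) = (-4 + M)/(2*M) (z(M) = (M - 4)/(M + M) = (-4 + M)/((2*M)) = (-4 + M)*(1/(2*M)) = (-4 + M)/(2*M))
1/(z(-59) + (v + 739)/(-4796 - 3458)) = 1/((½)*(-4 - 59)/(-59) + (-2084 + 739)/(-4796 - 3458)) = 1/((½)*(-1/59)*(-63) - 1345/(-8254)) = 1/(63/118 - 1345*(-1/8254)) = 1/(63/118 + 1345/8254) = 1/(169678/243493) = 243493/169678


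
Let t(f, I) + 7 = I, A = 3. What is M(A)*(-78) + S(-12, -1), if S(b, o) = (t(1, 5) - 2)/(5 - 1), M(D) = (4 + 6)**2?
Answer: -7801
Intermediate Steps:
t(f, I) = -7 + I
M(D) = 100 (M(D) = 10**2 = 100)
S(b, o) = -1 (S(b, o) = ((-7 + 5) - 2)/(5 - 1) = (-2 - 2)/4 = -4*1/4 = -1)
M(A)*(-78) + S(-12, -1) = 100*(-78) - 1 = -7800 - 1 = -7801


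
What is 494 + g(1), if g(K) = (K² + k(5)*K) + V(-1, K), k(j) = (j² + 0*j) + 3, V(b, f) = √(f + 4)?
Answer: 523 + √5 ≈ 525.24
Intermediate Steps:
V(b, f) = √(4 + f)
k(j) = 3 + j² (k(j) = (j² + 0) + 3 = j² + 3 = 3 + j²)
g(K) = K² + √(4 + K) + 28*K (g(K) = (K² + (3 + 5²)*K) + √(4 + K) = (K² + (3 + 25)*K) + √(4 + K) = (K² + 28*K) + √(4 + K) = K² + √(4 + K) + 28*K)
494 + g(1) = 494 + (1² + √(4 + 1) + 28*1) = 494 + (1 + √5 + 28) = 494 + (29 + √5) = 523 + √5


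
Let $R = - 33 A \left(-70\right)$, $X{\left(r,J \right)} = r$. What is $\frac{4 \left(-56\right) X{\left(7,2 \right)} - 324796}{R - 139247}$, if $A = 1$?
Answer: $\frac{326364}{136937} \approx 2.3833$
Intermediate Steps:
$R = 2310$ ($R = \left(-33\right) 1 \left(-70\right) = \left(-33\right) \left(-70\right) = 2310$)
$\frac{4 \left(-56\right) X{\left(7,2 \right)} - 324796}{R - 139247} = \frac{4 \left(-56\right) 7 - 324796}{2310 - 139247} = \frac{\left(-224\right) 7 - 324796}{-136937} = \left(-1568 - 324796\right) \left(- \frac{1}{136937}\right) = \left(-326364\right) \left(- \frac{1}{136937}\right) = \frac{326364}{136937}$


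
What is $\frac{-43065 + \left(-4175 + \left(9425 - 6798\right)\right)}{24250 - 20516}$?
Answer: $- \frac{44613}{3734} \approx -11.948$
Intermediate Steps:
$\frac{-43065 + \left(-4175 + \left(9425 - 6798\right)\right)}{24250 - 20516} = \frac{-43065 + \left(-4175 + 2627\right)}{3734} = \left(-43065 - 1548\right) \frac{1}{3734} = \left(-44613\right) \frac{1}{3734} = - \frac{44613}{3734}$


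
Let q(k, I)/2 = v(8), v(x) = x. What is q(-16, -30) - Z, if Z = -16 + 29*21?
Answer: -577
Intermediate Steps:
Z = 593 (Z = -16 + 609 = 593)
q(k, I) = 16 (q(k, I) = 2*8 = 16)
q(-16, -30) - Z = 16 - 1*593 = 16 - 593 = -577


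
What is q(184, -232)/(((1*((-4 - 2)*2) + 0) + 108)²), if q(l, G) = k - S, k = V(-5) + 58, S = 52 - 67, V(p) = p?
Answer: 17/2304 ≈ 0.0073785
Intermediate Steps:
S = -15
k = 53 (k = -5 + 58 = 53)
q(l, G) = 68 (q(l, G) = 53 - 1*(-15) = 53 + 15 = 68)
q(184, -232)/(((1*((-4 - 2)*2) + 0) + 108)²) = 68/(((1*((-4 - 2)*2) + 0) + 108)²) = 68/(((1*(-6*2) + 0) + 108)²) = 68/(((1*(-12) + 0) + 108)²) = 68/(((-12 + 0) + 108)²) = 68/((-12 + 108)²) = 68/(96²) = 68/9216 = 68*(1/9216) = 17/2304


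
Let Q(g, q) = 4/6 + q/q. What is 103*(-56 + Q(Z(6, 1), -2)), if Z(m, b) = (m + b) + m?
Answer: -16789/3 ≈ -5596.3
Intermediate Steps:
Z(m, b) = b + 2*m (Z(m, b) = (b + m) + m = b + 2*m)
Q(g, q) = 5/3 (Q(g, q) = 4*(⅙) + 1 = ⅔ + 1 = 5/3)
103*(-56 + Q(Z(6, 1), -2)) = 103*(-56 + 5/3) = 103*(-163/3) = -16789/3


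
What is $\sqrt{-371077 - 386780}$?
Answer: $i \sqrt{757857} \approx 870.55 i$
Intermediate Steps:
$\sqrt{-371077 - 386780} = \sqrt{-757857} = i \sqrt{757857}$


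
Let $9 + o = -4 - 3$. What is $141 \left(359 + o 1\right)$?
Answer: $48363$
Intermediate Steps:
$o = -16$ ($o = -9 - 7 = -16$)
$141 \left(359 + o 1\right) = 141 \left(359 - 16\right) = 141 \cdot 343 = 48363$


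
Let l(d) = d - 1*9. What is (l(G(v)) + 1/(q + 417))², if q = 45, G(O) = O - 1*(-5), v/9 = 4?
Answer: 218596225/213444 ≈ 1024.1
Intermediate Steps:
v = 36 (v = 9*4 = 36)
G(O) = 5 + O (G(O) = O + 5 = 5 + O)
l(d) = -9 + d (l(d) = d - 9 = -9 + d)
(l(G(v)) + 1/(q + 417))² = ((-9 + (5 + 36)) + 1/(45 + 417))² = ((-9 + 41) + 1/462)² = (32 + 1/462)² = (14785/462)² = 218596225/213444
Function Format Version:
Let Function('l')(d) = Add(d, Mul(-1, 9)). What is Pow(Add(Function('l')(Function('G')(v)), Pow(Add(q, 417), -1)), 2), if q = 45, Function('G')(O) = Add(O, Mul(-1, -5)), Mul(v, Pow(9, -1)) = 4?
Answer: Rational(218596225, 213444) ≈ 1024.1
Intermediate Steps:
v = 36 (v = Mul(9, 4) = 36)
Function('G')(O) = Add(5, O) (Function('G')(O) = Add(O, 5) = Add(5, O))
Function('l')(d) = Add(-9, d) (Function('l')(d) = Add(d, -9) = Add(-9, d))
Pow(Add(Function('l')(Function('G')(v)), Pow(Add(q, 417), -1)), 2) = Pow(Add(Add(-9, Add(5, 36)), Pow(Add(45, 417), -1)), 2) = Pow(Add(Add(-9, 41), Pow(462, -1)), 2) = Pow(Add(32, Rational(1, 462)), 2) = Pow(Rational(14785, 462), 2) = Rational(218596225, 213444)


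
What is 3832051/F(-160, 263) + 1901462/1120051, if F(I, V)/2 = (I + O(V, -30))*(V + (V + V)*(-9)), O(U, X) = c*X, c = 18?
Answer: 16194103797401/7010847229400 ≈ 2.3099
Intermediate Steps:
O(U, X) = 18*X
F(I, V) = -34*V*(-540 + I) (F(I, V) = 2*((I + 18*(-30))*(V + (V + V)*(-9))) = 2*((I - 540)*(V + (2*V)*(-9))) = 2*((-540 + I)*(V - 18*V)) = 2*((-540 + I)*(-17*V)) = 2*(-17*V*(-540 + I)) = -34*V*(-540 + I))
3832051/F(-160, 263) + 1901462/1120051 = 3832051/((34*263*(540 - 1*(-160)))) + 1901462/1120051 = 3832051/((34*263*(540 + 160))) + 1901462*(1/1120051) = 3832051/((34*263*700)) + 1901462/1120051 = 3832051/6259400 + 1901462/1120051 = 16194103797401/7010847229400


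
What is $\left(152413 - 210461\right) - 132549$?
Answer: $-190597$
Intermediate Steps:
$\left(152413 - 210461\right) - 132549 = -58048 - 132549 = -190597$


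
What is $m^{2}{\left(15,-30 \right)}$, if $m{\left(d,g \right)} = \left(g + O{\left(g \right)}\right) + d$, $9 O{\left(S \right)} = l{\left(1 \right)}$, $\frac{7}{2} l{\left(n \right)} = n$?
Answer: $\frac{889249}{3969} \approx 224.05$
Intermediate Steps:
$l{\left(n \right)} = \frac{2 n}{7}$
$O{\left(S \right)} = \frac{2}{63}$ ($O{\left(S \right)} = \frac{\frac{2}{7} \cdot 1}{9} = \frac{1}{9} \cdot \frac{2}{7} = \frac{2}{63}$)
$m{\left(d,g \right)} = \frac{2}{63} + d + g$ ($m{\left(d,g \right)} = \left(g + \frac{2}{63}\right) + d = \left(\frac{2}{63} + g\right) + d = \frac{2}{63} + d + g$)
$m^{2}{\left(15,-30 \right)} = \left(\frac{2}{63} + 15 - 30\right)^{2} = \left(- \frac{943}{63}\right)^{2} = \frac{889249}{3969}$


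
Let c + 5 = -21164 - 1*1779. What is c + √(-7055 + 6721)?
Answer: -22948 + I*√334 ≈ -22948.0 + 18.276*I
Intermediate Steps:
c = -22948 (c = -5 + (-21164 - 1*1779) = -5 + (-21164 - 1779) = -5 - 22943 = -22948)
c + √(-7055 + 6721) = -22948 + √(-7055 + 6721) = -22948 + √(-334) = -22948 + I*√334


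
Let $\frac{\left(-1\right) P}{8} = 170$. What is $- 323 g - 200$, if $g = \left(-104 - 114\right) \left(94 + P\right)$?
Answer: $-89144324$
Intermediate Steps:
$P = -1360$ ($P = \left(-8\right) 170 = -1360$)
$g = 275988$ ($g = \left(-104 - 114\right) \left(94 - 1360\right) = \left(-218\right) \left(-1266\right) = 275988$)
$- 323 g - 200 = \left(-323\right) 275988 - 200 = -89144124 - 200 = -89144324$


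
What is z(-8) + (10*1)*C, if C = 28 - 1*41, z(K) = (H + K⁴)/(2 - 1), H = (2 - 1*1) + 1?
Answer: 3968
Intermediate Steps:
H = 2 (H = (2 - 1) + 1 = 1 + 1 = 2)
z(K) = 2 + K⁴ (z(K) = (2 + K⁴)/(2 - 1) = (2 + K⁴)/1 = (2 + K⁴)*1 = 2 + K⁴)
C = -13 (C = 28 - 41 = -13)
z(-8) + (10*1)*C = (2 + (-8)⁴) + (10*1)*(-13) = (2 + 4096) + 10*(-13) = 4098 - 130 = 3968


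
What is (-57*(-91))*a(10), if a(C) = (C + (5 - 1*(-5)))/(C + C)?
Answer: 5187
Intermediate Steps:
a(C) = (10 + C)/(2*C) (a(C) = (C + (5 + 5))/((2*C)) = (C + 10)*(1/(2*C)) = (10 + C)*(1/(2*C)) = (10 + C)/(2*C))
(-57*(-91))*a(10) = (-57*(-91))*((½)*(10 + 10)/10) = 5187*((½)*(⅒)*20) = 5187*1 = 5187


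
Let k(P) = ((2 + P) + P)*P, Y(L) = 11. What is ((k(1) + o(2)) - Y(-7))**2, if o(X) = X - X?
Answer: 49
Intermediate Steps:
o(X) = 0
k(P) = P*(2 + 2*P) (k(P) = (2 + 2*P)*P = P*(2 + 2*P))
((k(1) + o(2)) - Y(-7))**2 = ((2*1*(1 + 1) + 0) - 1*11)**2 = ((2*1*2 + 0) - 11)**2 = ((4 + 0) - 11)**2 = (4 - 11)**2 = (-7)**2 = 49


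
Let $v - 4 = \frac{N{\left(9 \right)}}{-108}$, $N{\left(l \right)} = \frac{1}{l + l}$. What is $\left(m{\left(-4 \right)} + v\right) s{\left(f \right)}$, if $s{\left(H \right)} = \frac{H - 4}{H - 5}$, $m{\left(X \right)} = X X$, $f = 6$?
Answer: $\frac{38879}{972} \approx 39.999$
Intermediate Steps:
$m{\left(X \right)} = X^{2}$
$N{\left(l \right)} = \frac{1}{2 l}$
$s{\left(H \right)} = \frac{-4 + H}{-5 + H}$
$v = \frac{7775}{1944}$ ($v = 4 + \frac{\frac{1}{2} \cdot \frac{1}{9}}{-108} = 4 + \frac{1}{2} \cdot \frac{1}{9} \left(- \frac{1}{108}\right) = 4 + \frac{1}{18} \left(- \frac{1}{108}\right) = 4 - \frac{1}{1944} = \frac{7775}{1944} \approx 3.9995$)
$\left(m{\left(-4 \right)} + v\right) s{\left(f \right)} = \left(\left(-4\right)^{2} + \frac{7775}{1944}\right) \frac{-4 + 6}{-5 + 6} = \left(16 + \frac{7775}{1944}\right) 1^{-1} \cdot 2 = \frac{38879 \cdot 1 \cdot 2}{1944} = \frac{38879}{1944} \cdot 2 = \frac{38879}{972}$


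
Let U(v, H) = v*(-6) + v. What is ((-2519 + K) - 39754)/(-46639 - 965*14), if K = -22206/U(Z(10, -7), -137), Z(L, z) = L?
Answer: 1045722/1503725 ≈ 0.69542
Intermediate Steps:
U(v, H) = -5*v (U(v, H) = -6*v + v = -5*v)
K = 11103/25 (K = -22206/((-5*10)) = -22206/(-50) = -22206*(-1/50) = 11103/25 ≈ 444.12)
((-2519 + K) - 39754)/(-46639 - 965*14) = ((-2519 + 11103/25) - 39754)/(-46639 - 965*14) = (-51872/25 - 39754)/(-46639 - 13510) = -1045722/25/(-60149) = -1045722/25*(-1/60149) = 1045722/1503725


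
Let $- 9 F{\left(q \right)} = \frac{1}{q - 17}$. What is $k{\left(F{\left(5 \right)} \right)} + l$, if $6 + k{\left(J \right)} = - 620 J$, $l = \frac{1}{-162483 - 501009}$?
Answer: $- \frac{70108997}{5971428} \approx -11.741$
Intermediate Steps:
$F{\left(q \right)} = - \frac{1}{9 \left(-17 + q\right)}$ ($F{\left(q \right)} = - \frac{1}{9 \left(q - 17\right)} = - \frac{1}{9 \left(-17 + q\right)}$)
$l = - \frac{1}{663492}$ ($l = \frac{1}{-663492} = - \frac{1}{663492} \approx -1.5072 \cdot 10^{-6}$)
$k{\left(J \right)} = -6 - 620 J$
$k{\left(F{\left(5 \right)} \right)} + l = \left(-6 - 620 \left(- \frac{1}{-153 + 9 \cdot 5}\right)\right) - \frac{1}{663492} = \left(-6 - 620 \left(- \frac{1}{-153 + 45}\right)\right) - \frac{1}{663492} = \left(-6 - 620 \left(- \frac{1}{-108}\right)\right) - \frac{1}{663492} = \left(-6 - 620 \left(\left(-1\right) \left(- \frac{1}{108}\right)\right)\right) - \frac{1}{663492} = \left(-6 - \frac{155}{27}\right) - \frac{1}{663492} = - \frac{317}{27} - \frac{1}{663492} = - \frac{70108997}{5971428}$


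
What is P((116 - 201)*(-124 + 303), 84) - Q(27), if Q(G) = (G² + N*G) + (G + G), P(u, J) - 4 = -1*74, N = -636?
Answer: 16319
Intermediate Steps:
P(u, J) = -70 (P(u, J) = 4 - 1*74 = 4 - 74 = -70)
Q(G) = G² - 634*G (Q(G) = (G² - 636*G) + (G + G) = (G² - 636*G) + 2*G = G² - 634*G)
P((116 - 201)*(-124 + 303), 84) - Q(27) = -70 - 27*(-634 + 27) = -70 - 27*(-607) = -70 - 1*(-16389) = -70 + 16389 = 16319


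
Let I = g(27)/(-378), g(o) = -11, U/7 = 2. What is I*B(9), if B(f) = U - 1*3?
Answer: 121/378 ≈ 0.32011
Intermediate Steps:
U = 14 (U = 7*2 = 14)
B(f) = 11 (B(f) = 14 - 1*3 = 14 - 3 = 11)
I = 11/378 (I = -11/(-378) = -11*(-1/378) = 11/378 ≈ 0.029101)
I*B(9) = (11/378)*11 = 121/378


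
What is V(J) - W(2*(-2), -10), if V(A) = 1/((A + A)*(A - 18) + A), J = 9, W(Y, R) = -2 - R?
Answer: -1225/153 ≈ -8.0065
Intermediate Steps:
V(A) = 1/(A + 2*A*(-18 + A)) (V(A) = 1/((2*A)*(-18 + A) + A) = 1/(2*A*(-18 + A) + A) = 1/(A + 2*A*(-18 + A)))
V(J) - W(2*(-2), -10) = 1/(9*(-35 + 2*9)) - (-2 - 1*(-10)) = 1/(9*(-35 + 18)) - (-2 + 10) = (⅑)/(-17) - 1*8 = (⅑)*(-1/17) - 8 = -1/153 - 8 = -1225/153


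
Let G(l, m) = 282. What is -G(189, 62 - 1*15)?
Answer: -282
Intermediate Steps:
-G(189, 62 - 1*15) = -1*282 = -282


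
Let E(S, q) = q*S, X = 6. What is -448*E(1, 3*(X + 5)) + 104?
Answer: -14680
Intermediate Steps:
E(S, q) = S*q
-448*E(1, 3*(X + 5)) + 104 = -448*3*(6 + 5) + 104 = -448*3*11 + 104 = -448*33 + 104 = -14784 + 104 = -14680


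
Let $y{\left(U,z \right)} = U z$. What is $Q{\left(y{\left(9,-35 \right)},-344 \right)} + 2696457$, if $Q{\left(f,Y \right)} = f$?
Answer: $2696142$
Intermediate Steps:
$Q{\left(y{\left(9,-35 \right)},-344 \right)} + 2696457 = 9 \left(-35\right) + 2696457 = -315 + 2696457 = 2696142$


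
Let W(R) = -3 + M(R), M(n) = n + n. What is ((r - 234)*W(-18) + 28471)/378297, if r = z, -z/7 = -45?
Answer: 25312/378297 ≈ 0.066910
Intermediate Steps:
z = 315 (z = -7*(-45) = 315)
M(n) = 2*n
r = 315
W(R) = -3 + 2*R
((r - 234)*W(-18) + 28471)/378297 = ((315 - 234)*(-3 + 2*(-18)) + 28471)/378297 = (81*(-3 - 36) + 28471)*(1/378297) = (81*(-39) + 28471)*(1/378297) = (-3159 + 28471)*(1/378297) = 25312*(1/378297) = 25312/378297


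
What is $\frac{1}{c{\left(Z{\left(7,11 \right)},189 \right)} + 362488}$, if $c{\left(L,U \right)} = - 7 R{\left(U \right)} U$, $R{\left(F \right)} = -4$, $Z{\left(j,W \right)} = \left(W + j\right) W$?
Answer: $\frac{1}{367780} \approx 2.719 \cdot 10^{-6}$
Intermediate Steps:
$Z{\left(j,W \right)} = W \left(W + j\right)$
$c{\left(L,U \right)} = 28 U$ ($c{\left(L,U \right)} = \left(-7\right) \left(-4\right) U = 28 U$)
$\frac{1}{c{\left(Z{\left(7,11 \right)},189 \right)} + 362488} = \frac{1}{28 \cdot 189 + 362488} = \frac{1}{5292 + 362488} = \frac{1}{367780}$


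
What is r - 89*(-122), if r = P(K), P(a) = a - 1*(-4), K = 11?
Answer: 10873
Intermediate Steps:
P(a) = 4 + a (P(a) = a + 4 = 4 + a)
r = 15 (r = 4 + 11 = 15)
r - 89*(-122) = 15 - 89*(-122) = 15 + 10858 = 10873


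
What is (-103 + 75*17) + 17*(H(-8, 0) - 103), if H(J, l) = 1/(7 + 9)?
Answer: -9247/16 ≈ -577.94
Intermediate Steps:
H(J, l) = 1/16
(-103 + 75*17) + 17*(H(-8, 0) - 103) = (-103 + 75*17) + 17*(1/16 - 103) = (-103 + 1275) + 17*(-1647/16) = 1172 - 27999/16 = -9247/16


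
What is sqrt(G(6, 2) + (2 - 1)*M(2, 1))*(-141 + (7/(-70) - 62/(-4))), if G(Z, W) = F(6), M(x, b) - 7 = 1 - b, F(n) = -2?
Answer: -628*sqrt(5)/5 ≈ -280.85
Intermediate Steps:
M(x, b) = 8 - b (M(x, b) = 7 + (1 - b) = 8 - b)
G(Z, W) = -2
sqrt(G(6, 2) + (2 - 1)*M(2, 1))*(-141 + (7/(-70) - 62/(-4))) = sqrt(-2 + (2 - 1)*(8 - 1*1))*(-141 + (7/(-70) - 62/(-4))) = sqrt(-2 + 1*(8 - 1))*(-141 + (7*(-1/70) - 62*(-1/4))) = sqrt(-2 + 1*7)*(-141 + (-1/10 + 31/2)) = sqrt(-2 + 7)*(-141 + 77/5) = sqrt(5)*(-628/5) = -628*sqrt(5)/5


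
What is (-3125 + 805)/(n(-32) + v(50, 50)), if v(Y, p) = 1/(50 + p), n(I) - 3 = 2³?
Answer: -232000/1101 ≈ -210.72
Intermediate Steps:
n(I) = 11 (n(I) = 3 + 2³ = 3 + 8 = 11)
(-3125 + 805)/(n(-32) + v(50, 50)) = (-3125 + 805)/(11 + 1/(50 + 50)) = -2320/(11 + 1/100) = -2320/1101/100 = -2320*100/1101 = -232000/1101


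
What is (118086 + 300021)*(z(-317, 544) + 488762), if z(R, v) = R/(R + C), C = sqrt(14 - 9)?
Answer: 20534431098304779/100484 + 132539919*sqrt(5)/100484 ≈ 2.0436e+11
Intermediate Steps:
C = sqrt(5) ≈ 2.2361
z(R, v) = R/(R + sqrt(5))
(118086 + 300021)*(z(-317, 544) + 488762) = (118086 + 300021)*(-317/(-317 + sqrt(5)) + 488762) = 418107*(488762 - 317/(-317 + sqrt(5))) = 204354813534 - 132539919/(-317 + sqrt(5))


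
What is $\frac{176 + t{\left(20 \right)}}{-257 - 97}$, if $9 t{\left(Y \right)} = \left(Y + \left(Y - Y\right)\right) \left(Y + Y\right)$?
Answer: $- \frac{1192}{1593} \approx -0.74827$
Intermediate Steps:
$t{\left(Y \right)} = \frac{2 Y^{2}}{9}$ ($t{\left(Y \right)} = \frac{\left(Y + \left(Y - Y\right)\right) \left(Y + Y\right)}{9} = \frac{\left(Y + 0\right) 2 Y}{9} = \frac{Y 2 Y}{9} = \frac{2 Y^{2}}{9}$)
$\frac{176 + t{\left(20 \right)}}{-257 - 97} = \frac{176 + \frac{2 \cdot 20^{2}}{9}}{-257 - 97} = \frac{176 + \frac{2}{9} \cdot 400}{-354} = \left(176 + \frac{800}{9}\right) \left(- \frac{1}{354}\right) = \frac{2384}{9} \left(- \frac{1}{354}\right) = - \frac{1192}{1593}$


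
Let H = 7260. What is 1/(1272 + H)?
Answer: 1/8532 ≈ 0.00011721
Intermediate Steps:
1/(1272 + H) = 1/(1272 + 7260) = 1/8532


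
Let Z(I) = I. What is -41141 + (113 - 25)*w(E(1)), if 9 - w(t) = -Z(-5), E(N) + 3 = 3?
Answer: -40789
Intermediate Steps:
E(N) = 0 (E(N) = -3 + 3 = 0)
w(t) = 4 (w(t) = 9 - (-1)*(-5) = 9 - 1*5 = 9 - 5 = 4)
-41141 + (113 - 25)*w(E(1)) = -41141 + (113 - 25)*4 = -41141 + 88*4 = -41141 + 352 = -40789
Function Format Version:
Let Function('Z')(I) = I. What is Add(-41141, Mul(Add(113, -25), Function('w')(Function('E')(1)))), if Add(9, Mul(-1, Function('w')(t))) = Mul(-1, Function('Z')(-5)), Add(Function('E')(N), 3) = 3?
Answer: -40789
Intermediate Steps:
Function('E')(N) = 0 (Function('E')(N) = Add(-3, 3) = 0)
Function('w')(t) = 4 (Function('w')(t) = Add(9, Mul(-1, Mul(-1, -5))) = Add(9, Mul(-1, 5)) = Add(9, -5) = 4)
Add(-41141, Mul(Add(113, -25), Function('w')(Function('E')(1)))) = Add(-41141, Mul(Add(113, -25), 4)) = Add(-41141, Mul(88, 4)) = Add(-41141, 352) = -40789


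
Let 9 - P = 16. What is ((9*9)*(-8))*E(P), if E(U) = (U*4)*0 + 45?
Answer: -29160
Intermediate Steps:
P = -7 (P = 9 - 1*16 = 9 - 16 = -7)
E(U) = 45 (E(U) = (4*U)*0 + 45 = 0 + 45 = 45)
((9*9)*(-8))*E(P) = ((9*9)*(-8))*45 = (81*(-8))*45 = -648*45 = -29160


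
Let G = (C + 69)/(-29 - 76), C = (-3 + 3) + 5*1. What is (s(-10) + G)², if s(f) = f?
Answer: 1263376/11025 ≈ 114.59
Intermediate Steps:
C = 5 (C = 0 + 5 = 5)
G = -74/105 (G = (5 + 69)/(-29 - 76) = 74/(-105) = 74*(-1/105) = -74/105 ≈ -0.70476)
(s(-10) + G)² = (-10 - 74/105)² = (-1124/105)² = 1263376/11025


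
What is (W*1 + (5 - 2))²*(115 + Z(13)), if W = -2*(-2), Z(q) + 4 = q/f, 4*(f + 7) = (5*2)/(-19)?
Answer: 1449763/271 ≈ 5349.7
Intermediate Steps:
f = -271/38 (f = -7 + ((5*2)/(-19))/4 = -7 + (10*(-1/19))/4 = -7 + (¼)*(-10/19) = -7 - 5/38 = -271/38 ≈ -7.1316)
Z(q) = -4 - 38*q/271 (Z(q) = -4 + q/(-271/38) = -4 + q*(-38/271) = -4 - 38*q/271)
W = 4
(W*1 + (5 - 2))²*(115 + Z(13)) = (4*1 + (5 - 2))²*(115 + (-4 - 38/271*13)) = (4 + 3)²*(115 + (-4 - 494/271)) = 7²*(115 - 1578/271) = 49*(29587/271) = 1449763/271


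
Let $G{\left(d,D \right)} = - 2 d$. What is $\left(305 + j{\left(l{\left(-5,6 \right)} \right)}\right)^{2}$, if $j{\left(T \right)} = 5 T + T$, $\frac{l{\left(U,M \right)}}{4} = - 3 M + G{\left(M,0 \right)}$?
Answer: $172225$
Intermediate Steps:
$l{\left(U,M \right)} = - 20 M$ ($l{\left(U,M \right)} = 4 \left(- 3 M - 2 M\right) = 4 \left(- 5 M\right) = - 20 M$)
$j{\left(T \right)} = 6 T$
$\left(305 + j{\left(l{\left(-5,6 \right)} \right)}\right)^{2} = \left(305 + 6 \left(\left(-20\right) 6\right)\right)^{2} = \left(305 + 6 \left(-120\right)\right)^{2} = \left(305 - 720\right)^{2} = \left(-415\right)^{2} = 172225$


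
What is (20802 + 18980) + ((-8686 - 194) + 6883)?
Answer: 37785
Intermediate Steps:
(20802 + 18980) + ((-8686 - 194) + 6883) = 39782 + (-8880 + 6883) = 39782 - 1997 = 37785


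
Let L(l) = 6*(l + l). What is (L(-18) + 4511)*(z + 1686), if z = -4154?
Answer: -10600060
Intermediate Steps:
L(l) = 12*l (L(l) = 6*(2*l) = 12*l)
(L(-18) + 4511)*(z + 1686) = (12*(-18) + 4511)*(-4154 + 1686) = (-216 + 4511)*(-2468) = 4295*(-2468) = -10600060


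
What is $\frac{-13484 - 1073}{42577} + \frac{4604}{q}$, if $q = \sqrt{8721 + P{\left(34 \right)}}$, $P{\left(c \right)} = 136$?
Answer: $- \frac{14557}{42577} + \frac{4604 \sqrt{8857}}{8857} \approx 48.579$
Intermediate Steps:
$q = \sqrt{8857}$ ($q = \sqrt{8721 + 136} = \sqrt{8857} \approx 94.112$)
$\frac{-13484 - 1073}{42577} + \frac{4604}{q} = \frac{-13484 - 1073}{42577} + \frac{4604}{\sqrt{8857}} = \left(-13484 - 1073\right) \frac{1}{42577} + 4604 \frac{\sqrt{8857}}{8857} = \left(-14557\right) \frac{1}{42577} + \frac{4604 \sqrt{8857}}{8857} = - \frac{14557}{42577} + \frac{4604 \sqrt{8857}}{8857}$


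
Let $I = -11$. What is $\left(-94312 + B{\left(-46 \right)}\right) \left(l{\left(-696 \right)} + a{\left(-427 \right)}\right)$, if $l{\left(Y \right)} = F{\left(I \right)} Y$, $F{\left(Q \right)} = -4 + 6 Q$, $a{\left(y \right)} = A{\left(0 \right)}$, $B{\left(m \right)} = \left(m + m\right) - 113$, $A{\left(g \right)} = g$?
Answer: $-4604868240$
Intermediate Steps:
$B{\left(m \right)} = -113 + 2 m$ ($B{\left(m \right)} = 2 m - 113 = -113 + 2 m$)
$a{\left(y \right)} = 0$
$l{\left(Y \right)} = - 70 Y$ ($l{\left(Y \right)} = \left(-4 + 6 \left(-11\right)\right) Y = \left(-4 - 66\right) Y = - 70 Y$)
$\left(-94312 + B{\left(-46 \right)}\right) \left(l{\left(-696 \right)} + a{\left(-427 \right)}\right) = \left(-94312 + \left(-113 + 2 \left(-46\right)\right)\right) \left(\left(-70\right) \left(-696\right) + 0\right) = \left(-94312 - 205\right) \left(48720 + 0\right) = \left(-94312 - 205\right) 48720 = \left(-94517\right) 48720 = -4604868240$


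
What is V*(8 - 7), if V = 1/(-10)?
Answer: -⅒ ≈ -0.10000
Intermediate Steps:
V = -⅒ ≈ -0.10000
V*(8 - 7) = -(8 - 7)/10 = -⅒*1 = -⅒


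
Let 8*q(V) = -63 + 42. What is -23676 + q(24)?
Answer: -189429/8 ≈ -23679.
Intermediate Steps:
q(V) = -21/8 (q(V) = (-63 + 42)/8 = (1/8)*(-21) = -21/8)
-23676 + q(24) = -23676 - 21/8 = -189429/8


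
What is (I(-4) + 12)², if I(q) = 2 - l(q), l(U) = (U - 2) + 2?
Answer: 324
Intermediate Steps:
l(U) = U (l(U) = (-2 + U) + 2 = U)
I(q) = 2 - q
(I(-4) + 12)² = ((2 - 1*(-4)) + 12)² = ((2 + 4) + 12)² = (6 + 12)² = 18² = 324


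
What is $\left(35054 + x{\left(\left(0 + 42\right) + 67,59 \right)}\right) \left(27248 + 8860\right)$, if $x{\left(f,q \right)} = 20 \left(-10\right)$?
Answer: $1258508232$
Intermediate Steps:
$x{\left(f,q \right)} = -200$
$\left(35054 + x{\left(\left(0 + 42\right) + 67,59 \right)}\right) \left(27248 + 8860\right) = \left(35054 - 200\right) \left(27248 + 8860\right) = 34854 \cdot 36108 = 1258508232$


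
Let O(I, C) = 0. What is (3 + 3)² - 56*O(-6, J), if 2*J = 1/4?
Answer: 36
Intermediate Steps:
J = ⅛ (J = (½)/4 = (½)*(¼) = ⅛ ≈ 0.12500)
(3 + 3)² - 56*O(-6, J) = (3 + 3)² - 56*0 = 6² + 0 = 36 + 0 = 36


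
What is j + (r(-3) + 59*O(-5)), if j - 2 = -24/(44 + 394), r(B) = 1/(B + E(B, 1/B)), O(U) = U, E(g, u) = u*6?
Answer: -107038/365 ≈ -293.25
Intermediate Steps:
E(g, u) = 6*u
r(B) = 1/(B + 6/B)
j = 142/73 (j = 2 - 24/(44 + 394) = 2 - 24/438 = 2 - 24*1/438 = 2 - 4/73 = 142/73 ≈ 1.9452)
j + (r(-3) + 59*O(-5)) = 142/73 + (-3/(6 + (-3)**2) + 59*(-5)) = 142/73 + (-3/(6 + 9) - 295) = 142/73 + (-3/15 - 295) = 142/73 + (-3*1/15 - 295) = 142/73 + (-1/5 - 295) = 142/73 - 1476/5 = -107038/365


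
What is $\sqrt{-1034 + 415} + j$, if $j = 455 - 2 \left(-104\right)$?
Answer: $663 + i \sqrt{619} \approx 663.0 + 24.88 i$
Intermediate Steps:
$j = 663$ ($j = 455 - -208 = 455 + 208 = 663$)
$\sqrt{-1034 + 415} + j = \sqrt{-1034 + 415} + 663 = \sqrt{-619} + 663 = i \sqrt{619} + 663 = 663 + i \sqrt{619}$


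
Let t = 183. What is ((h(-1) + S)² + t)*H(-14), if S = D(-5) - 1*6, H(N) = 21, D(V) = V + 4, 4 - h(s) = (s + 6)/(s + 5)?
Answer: 67557/16 ≈ 4222.3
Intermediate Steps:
h(s) = 4 - (6 + s)/(5 + s) (h(s) = 4 - (s + 6)/(s + 5) = 4 - (6 + s)/(5 + s))
D(V) = 4 + V
S = -7 (S = (4 - 5) - 1*6 = -1 - 6 = -7)
((h(-1) + S)² + t)*H(-14) = (((14 + 3*(-1))/(5 - 1) - 7)² + 183)*21 = (((14 - 3)/4 - 7)² + 183)*21 = (((¼)*11 - 7)² + 183)*21 = ((11/4 - 7)² + 183)*21 = ((-17/4)² + 183)*21 = (289/16 + 183)*21 = (3217/16)*21 = 67557/16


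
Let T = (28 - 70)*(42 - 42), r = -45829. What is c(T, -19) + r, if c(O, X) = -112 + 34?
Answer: -45907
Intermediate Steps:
T = 0 (T = -42*0 = 0)
c(O, X) = -78
c(T, -19) + r = -78 - 45829 = -45907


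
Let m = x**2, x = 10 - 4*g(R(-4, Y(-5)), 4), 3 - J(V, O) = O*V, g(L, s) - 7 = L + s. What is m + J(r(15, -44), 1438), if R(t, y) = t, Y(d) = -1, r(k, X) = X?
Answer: 63599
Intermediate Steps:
g(L, s) = 7 + L + s (g(L, s) = 7 + (L + s) = 7 + L + s)
J(V, O) = 3 - O*V
x = -18 (x = 10 - 4*(7 - 4 + 4) = 10 - 4*7 = 10 - 28 = -18)
m = 324 (m = (-18)**2 = 324)
m + J(r(15, -44), 1438) = 324 + (3 - 1*1438*(-44)) = 324 + (3 + 63272) = 324 + 63275 = 63599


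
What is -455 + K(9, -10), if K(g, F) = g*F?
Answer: -545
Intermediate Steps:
K(g, F) = F*g
-455 + K(9, -10) = -455 - 10*9 = -455 - 90 = -545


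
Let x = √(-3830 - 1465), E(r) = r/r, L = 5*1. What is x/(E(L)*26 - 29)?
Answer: -I*√5295/3 ≈ -24.256*I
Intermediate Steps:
L = 5
E(r) = 1
x = I*√5295 (x = √(-5295) = I*√5295 ≈ 72.767*I)
x/(E(L)*26 - 29) = (I*√5295)/(1*26 - 29) = (I*√5295)/(26 - 29) = (I*√5295)/(-3) = (I*√5295)*(-⅓) = -I*√5295/3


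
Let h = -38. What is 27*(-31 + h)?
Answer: -1863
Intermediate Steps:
27*(-31 + h) = 27*(-31 - 38) = 27*(-69) = -1863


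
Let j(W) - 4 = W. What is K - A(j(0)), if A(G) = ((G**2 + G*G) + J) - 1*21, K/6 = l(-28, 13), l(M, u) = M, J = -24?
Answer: -155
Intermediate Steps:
K = -168 (K = 6*(-28) = -168)
j(W) = 4 + W
A(G) = -45 + 2*G**2 (A(G) = ((G**2 + G*G) - 24) - 1*21 = ((G**2 + G**2) - 24) - 21 = (2*G**2 - 24) - 21 = (-24 + 2*G**2) - 21 = -45 + 2*G**2)
K - A(j(0)) = -168 - (-45 + 2*(4 + 0)**2) = -168 - (-45 + 2*4**2) = -168 - (-45 + 2*16) = -168 - (-45 + 32) = -168 - 1*(-13) = -168 + 13 = -155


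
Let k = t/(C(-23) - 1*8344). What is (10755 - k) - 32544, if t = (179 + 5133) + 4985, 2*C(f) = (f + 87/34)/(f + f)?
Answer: -568646244877/26099337 ≈ -21788.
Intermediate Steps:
C(f) = (87/34 + f)/(4*f) (C(f) = ((f + 87/34)/(f + f))/2 = ((f + 87*(1/34))/((2*f)))/2 = ((f + 87/34)*(1/(2*f)))/2 = ((87/34 + f)*(1/(2*f)))/2 = ((87/34 + f)/(2*f))/2 = (87/34 + f)/(4*f))
t = 10297 (t = 5312 + 4985 = 10297)
k = -32209016/26099337 (k = 10297/((1/136)*(87 + 34*(-23))/(-23) - 1*8344) = 10297/((1/136)*(-1/23)*(87 - 782) - 8344) = 10297/((1/136)*(-1/23)*(-695) - 8344) = 10297/(695/3128 - 8344) = 10297/(-26099337/3128) = 10297*(-3128/26099337) = -32209016/26099337 ≈ -1.2341)
(10755 - k) - 32544 = (10755 - 1*(-32209016/26099337)) - 32544 = (10755 + 32209016/26099337) - 32544 = 280730578451/26099337 - 32544 = -568646244877/26099337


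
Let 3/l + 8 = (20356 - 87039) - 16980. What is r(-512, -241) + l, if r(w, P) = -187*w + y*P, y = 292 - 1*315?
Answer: 8474784574/83671 ≈ 1.0129e+5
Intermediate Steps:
l = -3/83671 (l = 3/(-8 + ((20356 - 87039) - 16980)) = 3/(-8 + (-66683 - 16980)) = 3/(-8 - 83663) = 3/(-83671) = 3*(-1/83671) = -3/83671 ≈ -3.5855e-5)
y = -23 (y = 292 - 315 = -23)
r(w, P) = -187*w - 23*P
r(-512, -241) + l = (-187*(-512) - 23*(-241)) - 3/83671 = (95744 + 5543) - 3/83671 = 101287 - 3/83671 = 8474784574/83671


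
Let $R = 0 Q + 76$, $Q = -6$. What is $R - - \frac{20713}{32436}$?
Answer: $\frac{2485849}{32436} \approx 76.639$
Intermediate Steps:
$R = 76$ ($R = 0 \left(-6\right) + 76 = 0 + 76 = 76$)
$R - - \frac{20713}{32436} = 76 - - \frac{20713}{32436} = 76 + \frac{20713}{32436} = \frac{2485849}{32436}$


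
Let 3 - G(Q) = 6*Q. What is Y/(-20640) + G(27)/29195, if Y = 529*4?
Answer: -3252919/30129240 ≈ -0.10797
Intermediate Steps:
Y = 2116
G(Q) = 3 - 6*Q
Y/(-20640) + G(27)/29195 = 2116/(-20640) + (3 - 6*27)/29195 = 2116*(-1/20640) + (3 - 162)*(1/29195) = -529/5160 - 159*1/29195 = -529/5160 - 159/29195 = -3252919/30129240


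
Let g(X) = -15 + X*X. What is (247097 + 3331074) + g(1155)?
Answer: 4912181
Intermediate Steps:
g(X) = -15 + X**2
(247097 + 3331074) + g(1155) = (247097 + 3331074) + (-15 + 1155**2) = 3578171 + (-15 + 1334025) = 3578171 + 1334010 = 4912181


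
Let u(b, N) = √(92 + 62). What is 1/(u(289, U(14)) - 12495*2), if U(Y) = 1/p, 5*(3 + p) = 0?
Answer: -1785/44607139 - √154/624499946 ≈ -4.0036e-5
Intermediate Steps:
p = -3 (p = -3 + (⅕)*0 = -3 + 0 = -3)
U(Y) = -⅓ (U(Y) = 1/(-3) = -⅓)
u(b, N) = √154
1/(u(289, U(14)) - 12495*2) = 1/(√154 - 12495*2) = 1/(√154 - 24990) = 1/(-24990 + √154)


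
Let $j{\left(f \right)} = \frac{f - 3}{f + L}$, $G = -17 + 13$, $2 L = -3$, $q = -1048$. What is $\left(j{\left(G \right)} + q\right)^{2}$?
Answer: $\frac{132572196}{121} \approx 1.0956 \cdot 10^{6}$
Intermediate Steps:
$L = - \frac{3}{2}$ ($L = \frac{1}{2} \left(-3\right) = - \frac{3}{2} \approx -1.5$)
$G = -4$
$j{\left(f \right)} = \frac{-3 + f}{- \frac{3}{2} + f}$ ($j{\left(f \right)} = \frac{f - 3}{f - \frac{3}{2}} = \frac{-3 + f}{- \frac{3}{2} + f}$)
$\left(j{\left(G \right)} + q\right)^{2} = \left(\frac{2 \left(-3 - 4\right)}{-3 + 2 \left(-4\right)} - 1048\right)^{2} = \left(2 \frac{1}{-3 - 8} \left(-7\right) - 1048\right)^{2} = \left(2 \frac{1}{-11} \left(-7\right) - 1048\right)^{2} = \left(2 \left(- \frac{1}{11}\right) \left(-7\right) - 1048\right)^{2} = \left(\frac{14}{11} - 1048\right)^{2} = \left(- \frac{11514}{11}\right)^{2} = \frac{132572196}{121}$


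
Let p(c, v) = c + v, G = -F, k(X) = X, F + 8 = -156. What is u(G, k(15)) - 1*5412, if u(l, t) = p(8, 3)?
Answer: -5401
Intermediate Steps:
F = -164 (F = -8 - 156 = -164)
G = 164 (G = -1*(-164) = 164)
u(l, t) = 11 (u(l, t) = 8 + 3 = 11)
u(G, k(15)) - 1*5412 = 11 - 1*5412 = 11 - 5412 = -5401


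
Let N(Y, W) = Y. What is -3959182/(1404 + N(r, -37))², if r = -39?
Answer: -3959182/1863225 ≈ -2.1249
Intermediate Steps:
-3959182/(1404 + N(r, -37))² = -3959182/(1404 - 39)² = -3959182/(1365²) = -3959182/1863225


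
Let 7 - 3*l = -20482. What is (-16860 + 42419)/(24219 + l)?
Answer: 76677/93146 ≈ 0.82319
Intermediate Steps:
l = 20489/3 (l = 7/3 - ⅓*(-20482) = 7/3 + 20482/3 = 20489/3 ≈ 6829.7)
(-16860 + 42419)/(24219 + l) = (-16860 + 42419)/(24219 + 20489/3) = 25559/(93146/3) = 25559*(3/93146) = 76677/93146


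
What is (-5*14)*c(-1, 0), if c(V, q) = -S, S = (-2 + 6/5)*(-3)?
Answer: 168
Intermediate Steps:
S = 12/5 (S = (-2 + 6*(⅕))*(-3) = (-2 + 6/5)*(-3) = -⅘*(-3) = 12/5 ≈ 2.4000)
c(V, q) = -12/5 (c(V, q) = -1*12/5 = -12/5)
(-5*14)*c(-1, 0) = -5*14*(-12/5) = -70*(-12/5) = 168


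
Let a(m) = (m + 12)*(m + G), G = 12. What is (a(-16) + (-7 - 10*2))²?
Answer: 121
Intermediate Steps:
a(m) = (12 + m)² (a(m) = (m + 12)*(m + 12) = (12 + m)*(12 + m) = (12 + m)²)
(a(-16) + (-7 - 10*2))² = ((144 + (-16)² + 24*(-16)) + (-7 - 10*2))² = ((144 + 256 - 384) + (-7 - 20))² = (16 - 27)² = (-11)² = 121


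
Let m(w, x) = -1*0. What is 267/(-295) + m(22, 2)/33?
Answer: -267/295 ≈ -0.90508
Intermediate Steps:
m(w, x) = 0
267/(-295) + m(22, 2)/33 = 267/(-295) + 0/33 = 267*(-1/295) + 0*(1/33) = -267/295 + 0 = -267/295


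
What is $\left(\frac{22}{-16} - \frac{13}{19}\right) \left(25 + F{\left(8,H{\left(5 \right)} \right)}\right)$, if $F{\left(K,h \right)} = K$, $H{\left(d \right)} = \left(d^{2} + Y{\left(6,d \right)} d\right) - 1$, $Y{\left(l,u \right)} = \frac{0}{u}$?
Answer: $- \frac{10329}{152} \approx -67.954$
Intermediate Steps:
$Y{\left(l,u \right)} = 0$
$H{\left(d \right)} = -1 + d^{2}$ ($H{\left(d \right)} = \left(d^{2} + 0 d\right) - 1 = \left(d^{2} + 0\right) - 1 = d^{2} - 1 = -1 + d^{2}$)
$\left(\frac{22}{-16} - \frac{13}{19}\right) \left(25 + F{\left(8,H{\left(5 \right)} \right)}\right) = \left(\frac{22}{-16} - \frac{13}{19}\right) \left(25 + 8\right) = \left(22 \left(- \frac{1}{16}\right) - \frac{13}{19}\right) 33 = \left(- \frac{11}{8} - \frac{13}{19}\right) 33 = \left(- \frac{313}{152}\right) 33 = - \frac{10329}{152}$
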